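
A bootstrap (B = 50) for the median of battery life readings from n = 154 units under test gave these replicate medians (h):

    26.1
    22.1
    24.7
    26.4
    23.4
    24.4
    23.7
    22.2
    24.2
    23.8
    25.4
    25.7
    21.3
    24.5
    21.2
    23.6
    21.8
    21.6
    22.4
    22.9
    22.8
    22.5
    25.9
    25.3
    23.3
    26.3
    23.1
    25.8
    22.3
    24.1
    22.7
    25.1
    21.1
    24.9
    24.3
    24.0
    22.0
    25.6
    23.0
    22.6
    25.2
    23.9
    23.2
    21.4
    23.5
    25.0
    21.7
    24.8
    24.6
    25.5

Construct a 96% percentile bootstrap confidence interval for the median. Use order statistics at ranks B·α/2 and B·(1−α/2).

Sorted replicates: 21.1, 21.2, 21.3, 21.4, 21.6, 21.7, 21.8, 22.0, 22.1, 22.2, 22.3, 22.4, 22.5, 22.6, 22.7, 22.8, 22.9, 23.0, 23.1, 23.2, 23.3, 23.4, 23.5, 23.6, 23.7, 23.8, 23.9, 24.0, 24.1, 24.2, 24.3, 24.4, 24.5, 24.6, 24.7, 24.8, 24.9, 25.0, 25.1, 25.2, 25.3, 25.4, 25.5, 25.6, 25.7, 25.8, 25.9, 26.1, 26.3, 26.4
α = 0.04; lower rank = 50 × 0.020 = 1; upper rank = 50 × 0.980 = 49.
The 1st smallest replicate is 21.1; the 49th is 26.3.

(21.1, 26.3)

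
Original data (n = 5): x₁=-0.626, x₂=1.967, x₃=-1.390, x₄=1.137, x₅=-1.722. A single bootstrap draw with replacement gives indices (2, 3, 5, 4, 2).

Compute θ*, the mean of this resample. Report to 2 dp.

θ* = 0.39

Resample values: 1.967, -1.390, -1.722, 1.137, 1.967.
Mean = (1.967 + (-1.390) + (-1.722) + 1.137 + 1.967) / 5 = 1.9590 / 5 = 0.39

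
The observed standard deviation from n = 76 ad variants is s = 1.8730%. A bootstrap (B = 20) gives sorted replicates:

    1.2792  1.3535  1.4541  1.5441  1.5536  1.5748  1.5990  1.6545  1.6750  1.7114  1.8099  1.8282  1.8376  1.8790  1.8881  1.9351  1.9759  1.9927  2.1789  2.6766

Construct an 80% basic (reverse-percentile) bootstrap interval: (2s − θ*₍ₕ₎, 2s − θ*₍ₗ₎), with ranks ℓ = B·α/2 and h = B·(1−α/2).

Percentile endpoints at ranks 2 and 18: θ*₍2₎ = 1.3535, θ*₍18₎ = 1.9927.
Basic interval reflects these around s:
  lower = 2 × 1.8730 − 1.9927 = 1.7533
  upper = 2 × 1.8730 − 1.3535 = 2.3925

(1.7533, 2.3925)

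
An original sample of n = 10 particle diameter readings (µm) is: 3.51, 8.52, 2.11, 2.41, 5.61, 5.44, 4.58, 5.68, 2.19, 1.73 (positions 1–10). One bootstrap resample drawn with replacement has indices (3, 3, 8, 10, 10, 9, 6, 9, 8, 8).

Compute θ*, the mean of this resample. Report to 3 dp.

Resample values: 2.11, 2.11, 5.68, 1.73, 1.73, 2.19, 5.44, 2.19, 5.68, 5.68.
Mean = (2.11 + 2.11 + 5.68 + 1.73 + 1.73 + 2.19 + 5.44 + 2.19 + 5.68 + 5.68) / 10 = 34.540 / 10 = 3.454

θ* = 3.454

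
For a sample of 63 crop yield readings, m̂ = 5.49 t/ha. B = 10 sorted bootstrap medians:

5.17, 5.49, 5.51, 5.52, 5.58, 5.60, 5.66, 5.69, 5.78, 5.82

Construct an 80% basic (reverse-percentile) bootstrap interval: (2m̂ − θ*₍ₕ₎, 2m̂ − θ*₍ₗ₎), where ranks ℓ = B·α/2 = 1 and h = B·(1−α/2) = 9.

(5.20, 5.81)

Percentile endpoints at ranks 1 and 9: θ*₍1₎ = 5.17, θ*₍9₎ = 5.78.
Basic interval reflects these around m̂:
  lower = 2 × 5.49 − 5.78 = 5.20
  upper = 2 × 5.49 − 5.17 = 5.81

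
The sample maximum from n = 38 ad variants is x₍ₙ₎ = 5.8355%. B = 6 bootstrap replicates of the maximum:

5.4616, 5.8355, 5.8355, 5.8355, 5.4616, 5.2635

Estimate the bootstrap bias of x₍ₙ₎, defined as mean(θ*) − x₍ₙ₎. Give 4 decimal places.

bias = −0.2200

mean(θ*) = (5.4616 + 5.8355 + 5.8355 + 5.8355 + 5.4616 + 5.2635) / 6 = 5.61553
bias = 5.61553 − 5.8355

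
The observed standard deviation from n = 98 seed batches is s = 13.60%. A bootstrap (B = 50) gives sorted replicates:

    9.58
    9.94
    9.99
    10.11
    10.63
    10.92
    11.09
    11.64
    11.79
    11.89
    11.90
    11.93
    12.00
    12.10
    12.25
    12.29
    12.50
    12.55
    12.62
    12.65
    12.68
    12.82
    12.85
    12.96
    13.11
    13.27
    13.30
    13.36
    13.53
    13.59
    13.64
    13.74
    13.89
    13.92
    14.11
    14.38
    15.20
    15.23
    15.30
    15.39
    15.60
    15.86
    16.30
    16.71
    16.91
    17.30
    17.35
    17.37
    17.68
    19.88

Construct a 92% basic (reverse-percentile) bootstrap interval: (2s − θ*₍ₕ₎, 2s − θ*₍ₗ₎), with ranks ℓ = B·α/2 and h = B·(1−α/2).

(9.83, 17.26)

Percentile endpoints at ranks 2 and 48: θ*₍2₎ = 9.94, θ*₍48₎ = 17.37.
Basic interval reflects these around s:
  lower = 2 × 13.60 − 17.37 = 9.83
  upper = 2 × 13.60 − 9.94 = 17.26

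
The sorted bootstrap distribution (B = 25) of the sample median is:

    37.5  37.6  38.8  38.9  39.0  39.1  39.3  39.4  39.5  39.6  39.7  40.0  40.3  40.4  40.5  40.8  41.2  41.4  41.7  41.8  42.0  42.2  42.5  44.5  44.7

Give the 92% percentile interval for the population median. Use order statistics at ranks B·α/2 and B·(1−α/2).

(37.5, 44.5)

α = 0.08; lower rank = 25 × 0.040 = 1; upper rank = 25 × 0.960 = 24.
The 1st smallest replicate is 37.5; the 24th is 44.5.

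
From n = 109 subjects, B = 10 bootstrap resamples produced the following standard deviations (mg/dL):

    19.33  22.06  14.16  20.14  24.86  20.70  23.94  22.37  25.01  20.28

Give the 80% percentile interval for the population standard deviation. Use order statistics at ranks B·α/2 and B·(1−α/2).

(14.16, 24.86)

Sorted replicates: 14.16, 19.33, 20.14, 20.28, 20.70, 22.06, 22.37, 23.94, 24.86, 25.01
α = 0.20; lower rank = 10 × 0.100 = 1; upper rank = 10 × 0.900 = 9.
The 1st smallest replicate is 14.16; the 9th is 24.86.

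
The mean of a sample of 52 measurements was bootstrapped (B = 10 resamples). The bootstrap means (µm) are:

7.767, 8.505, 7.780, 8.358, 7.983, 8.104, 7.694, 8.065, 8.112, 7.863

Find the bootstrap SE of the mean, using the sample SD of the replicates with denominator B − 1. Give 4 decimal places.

Bootstrap SE is the standard deviation of the 10 replicate means.
Mean of replicates: (7.767 + 8.505 + 7.780 + 8.358 + 7.983 + 8.104 + 7.694 + 8.065 + 8.112 + 7.863) / 10 = 80.23100 / 10 = 8.02310
Sum of squared deviations: (−0.25610)² + (+0.48190)² + (−0.24310)² + (+0.33490)² + (−0.04010)² + (+0.08090)² + (−0.32910)² + (+0.04190)² + (+0.08890)² + (−0.16010)² = 0.62082
Variance = 0.62082 / 9 = 0.06898
SE* = √0.06898

SE* = 0.2626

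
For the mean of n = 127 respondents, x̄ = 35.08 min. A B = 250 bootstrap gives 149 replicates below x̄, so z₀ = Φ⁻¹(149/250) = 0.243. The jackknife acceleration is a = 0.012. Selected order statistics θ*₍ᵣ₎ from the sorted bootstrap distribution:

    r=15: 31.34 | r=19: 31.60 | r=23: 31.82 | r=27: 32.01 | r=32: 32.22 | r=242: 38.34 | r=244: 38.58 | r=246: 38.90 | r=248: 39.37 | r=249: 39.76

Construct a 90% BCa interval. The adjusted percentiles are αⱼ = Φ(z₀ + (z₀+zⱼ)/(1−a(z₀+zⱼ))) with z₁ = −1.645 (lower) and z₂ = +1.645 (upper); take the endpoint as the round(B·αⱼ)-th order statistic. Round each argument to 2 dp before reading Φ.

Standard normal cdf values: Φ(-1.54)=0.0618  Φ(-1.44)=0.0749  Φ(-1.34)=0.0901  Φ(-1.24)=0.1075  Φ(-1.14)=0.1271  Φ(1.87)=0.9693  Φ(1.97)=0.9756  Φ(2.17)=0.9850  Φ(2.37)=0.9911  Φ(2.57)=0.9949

Lower: z₀ + z₁ = 0.243 + (-1.645) = -1.402; 1 − a(z₀+z₁) = 1 − (0.012)(-1.402) = 1.0168; argument = 0.243 + (-1.402)/1.0168 = -1.1358 → -1.14.
α₁ = Φ(-1.14) = 0.1271; rank = round(250 × 0.1271) = 32; θ*₍32₎ = 32.22.
Upper: z₀ + z₂ = 1.888; 1 − a(z₀+z₂) = 0.9773; argument = 2.1748 → 2.17; α₂ = 0.9850; rank = 246; θ*₍246₎ = 38.90.

(32.22, 38.90)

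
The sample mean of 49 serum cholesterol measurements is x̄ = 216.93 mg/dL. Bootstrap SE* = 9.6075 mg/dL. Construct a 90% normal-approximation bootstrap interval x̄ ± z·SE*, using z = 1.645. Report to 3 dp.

(201.126, 232.734)

Margin = 1.645 × 9.6075 = 15.8043
Interval: 216.93 ± 15.8043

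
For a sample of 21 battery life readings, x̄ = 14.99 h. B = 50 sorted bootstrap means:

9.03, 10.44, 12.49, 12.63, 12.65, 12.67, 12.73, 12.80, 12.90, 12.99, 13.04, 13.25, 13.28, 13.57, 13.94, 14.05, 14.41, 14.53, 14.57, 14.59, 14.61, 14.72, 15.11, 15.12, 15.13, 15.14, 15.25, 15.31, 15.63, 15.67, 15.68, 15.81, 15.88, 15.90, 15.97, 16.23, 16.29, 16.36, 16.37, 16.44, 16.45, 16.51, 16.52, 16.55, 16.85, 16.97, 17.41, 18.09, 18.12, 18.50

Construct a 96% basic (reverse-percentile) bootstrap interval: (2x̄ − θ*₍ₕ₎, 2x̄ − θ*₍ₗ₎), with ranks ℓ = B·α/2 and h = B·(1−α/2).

(11.86, 20.95)

Percentile endpoints at ranks 1 and 49: θ*₍1₎ = 9.03, θ*₍49₎ = 18.12.
Basic interval reflects these around x̄:
  lower = 2 × 14.99 − 18.12 = 11.86
  upper = 2 × 14.99 − 9.03 = 20.95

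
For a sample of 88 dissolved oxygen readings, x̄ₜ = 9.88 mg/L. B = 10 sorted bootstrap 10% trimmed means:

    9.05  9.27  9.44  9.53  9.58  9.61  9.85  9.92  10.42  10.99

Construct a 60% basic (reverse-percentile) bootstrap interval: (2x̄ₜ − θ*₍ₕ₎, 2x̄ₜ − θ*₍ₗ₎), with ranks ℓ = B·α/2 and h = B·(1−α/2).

Percentile endpoints at ranks 2 and 8: θ*₍2₎ = 9.27, θ*₍8₎ = 9.92.
Basic interval reflects these around x̄ₜ:
  lower = 2 × 9.88 − 9.92 = 9.84
  upper = 2 × 9.88 − 9.27 = 10.49

(9.84, 10.49)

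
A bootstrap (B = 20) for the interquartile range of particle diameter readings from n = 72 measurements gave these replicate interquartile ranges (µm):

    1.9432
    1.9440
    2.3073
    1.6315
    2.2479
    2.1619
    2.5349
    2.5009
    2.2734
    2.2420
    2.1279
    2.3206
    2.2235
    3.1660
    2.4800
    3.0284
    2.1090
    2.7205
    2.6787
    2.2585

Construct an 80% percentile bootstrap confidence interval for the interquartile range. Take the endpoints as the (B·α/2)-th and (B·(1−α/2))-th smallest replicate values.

Sorted replicates: 1.6315, 1.9432, 1.9440, 2.1090, 2.1279, 2.1619, 2.2235, 2.2420, 2.2479, 2.2585, 2.2734, 2.3073, 2.3206, 2.4800, 2.5009, 2.5349, 2.6787, 2.7205, 3.0284, 3.1660
α = 0.20; lower rank = 20 × 0.100 = 2; upper rank = 20 × 0.900 = 18.
The 2nd smallest replicate is 1.9432; the 18th is 2.7205.

(1.9432, 2.7205)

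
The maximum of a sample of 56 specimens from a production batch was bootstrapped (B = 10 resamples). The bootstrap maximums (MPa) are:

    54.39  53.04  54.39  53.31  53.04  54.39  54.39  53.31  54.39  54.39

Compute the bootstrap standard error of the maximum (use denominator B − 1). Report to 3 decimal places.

Bootstrap SE is the standard deviation of the 10 replicate maximums.
Mean of replicates: (54.39 + 53.04 + 54.39 + 53.31 + 53.04 + 54.39 + 54.39 + 53.31 + 54.39 + 54.39) / 10 = 539.0400 / 10 = 53.9040
Sum of squared deviations: (+0.4860)² + (−0.8640)² + (+0.4860)² + (−0.5940)² + (−0.8640)² + (+0.4860)² + (+0.4860)² + (−0.5940)² + (+0.4860)² + (+0.4860)² = 3.6158
Variance = 3.6158 / 9 = 0.4018
SE* = √0.4018

SE* = 0.634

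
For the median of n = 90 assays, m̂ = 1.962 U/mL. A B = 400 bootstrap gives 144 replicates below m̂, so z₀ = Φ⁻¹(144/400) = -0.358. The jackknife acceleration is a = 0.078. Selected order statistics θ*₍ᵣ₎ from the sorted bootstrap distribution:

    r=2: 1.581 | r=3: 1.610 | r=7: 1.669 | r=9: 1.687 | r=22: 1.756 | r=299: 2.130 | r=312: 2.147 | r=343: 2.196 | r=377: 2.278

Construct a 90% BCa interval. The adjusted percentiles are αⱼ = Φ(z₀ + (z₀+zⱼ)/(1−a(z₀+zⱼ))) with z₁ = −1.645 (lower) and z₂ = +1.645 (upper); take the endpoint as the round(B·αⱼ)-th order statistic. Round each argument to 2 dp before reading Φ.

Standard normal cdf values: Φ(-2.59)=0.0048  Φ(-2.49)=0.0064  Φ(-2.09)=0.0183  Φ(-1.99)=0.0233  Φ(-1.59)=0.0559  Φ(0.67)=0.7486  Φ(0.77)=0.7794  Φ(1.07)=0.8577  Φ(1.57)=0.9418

(1.669, 2.196)

Lower: z₀ + z₁ = -0.358 + (-1.645) = -2.003; 1 − a(z₀+z₁) = 1 − (0.078)(-2.003) = 1.1562; argument = -0.358 + (-2.003)/1.1562 = -2.0903 → -2.09.
α₁ = Φ(-2.09) = 0.0183; rank = round(400 × 0.0183) = 7; θ*₍7₎ = 1.669.
Upper: z₀ + z₂ = 1.287; 1 − a(z₀+z₂) = 0.8996; argument = 1.0726 → 1.07; α₂ = 0.8577; rank = 343; θ*₍343₎ = 2.196.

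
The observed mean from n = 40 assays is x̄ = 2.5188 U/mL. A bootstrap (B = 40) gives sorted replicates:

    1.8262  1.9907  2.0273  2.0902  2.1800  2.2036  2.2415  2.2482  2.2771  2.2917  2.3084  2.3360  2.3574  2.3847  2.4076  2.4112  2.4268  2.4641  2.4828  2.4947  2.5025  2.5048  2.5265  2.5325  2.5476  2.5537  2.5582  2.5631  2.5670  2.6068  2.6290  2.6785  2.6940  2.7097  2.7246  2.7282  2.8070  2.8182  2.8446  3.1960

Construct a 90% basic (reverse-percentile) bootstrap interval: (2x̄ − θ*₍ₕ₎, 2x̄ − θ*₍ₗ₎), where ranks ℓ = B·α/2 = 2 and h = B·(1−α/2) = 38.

(2.2194, 3.0469)

Percentile endpoints at ranks 2 and 38: θ*₍2₎ = 1.9907, θ*₍38₎ = 2.8182.
Basic interval reflects these around x̄:
  lower = 2 × 2.5188 − 2.8182 = 2.2194
  upper = 2 × 2.5188 − 1.9907 = 3.0469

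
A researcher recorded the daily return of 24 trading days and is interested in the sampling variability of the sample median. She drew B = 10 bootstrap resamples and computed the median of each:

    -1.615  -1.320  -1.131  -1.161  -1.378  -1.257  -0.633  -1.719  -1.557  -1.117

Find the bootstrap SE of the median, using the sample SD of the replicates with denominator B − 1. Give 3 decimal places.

Bootstrap SE is the standard deviation of the 10 replicate medians.
Mean of replicates: ((-1.615) + (-1.320) + (-1.131) + (-1.161) + (-1.378) + (-1.257) + (-0.633) + (-1.719) + (-1.557) + (-1.117)) / 10 = -12.8880 / 10 = -1.2888
Sum of squared deviations: (−0.3262)² + (−0.0312)² + (+0.1578)² + (+0.1278)² + (−0.0892)² + (+0.0318)² + (+0.6558)² + (−0.4302)² + (−0.2682)² + (+0.1718)² = 0.8742
Variance = 0.8742 / 9 = 0.0971
SE* = √0.0971

SE* = 0.312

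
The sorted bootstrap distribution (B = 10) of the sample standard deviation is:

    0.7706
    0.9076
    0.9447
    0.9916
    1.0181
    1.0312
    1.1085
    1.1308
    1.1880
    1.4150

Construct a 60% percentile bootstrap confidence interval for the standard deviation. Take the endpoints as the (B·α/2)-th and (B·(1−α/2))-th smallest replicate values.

α = 0.40; lower rank = 10 × 0.200 = 2; upper rank = 10 × 0.800 = 8.
The 2nd smallest replicate is 0.9076; the 8th is 1.1308.

(0.9076, 1.1308)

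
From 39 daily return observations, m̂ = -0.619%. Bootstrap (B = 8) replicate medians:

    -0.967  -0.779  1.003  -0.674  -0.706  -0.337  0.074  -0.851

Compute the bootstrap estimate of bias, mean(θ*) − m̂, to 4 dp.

mean(θ*) = ((-0.967) + (-0.779) + 1.003 + (-0.674) + (-0.706) + (-0.337) + 0.074 + (-0.851)) / 8 = -0.40463
bias = -0.40463 − -0.619

bias = +0.2144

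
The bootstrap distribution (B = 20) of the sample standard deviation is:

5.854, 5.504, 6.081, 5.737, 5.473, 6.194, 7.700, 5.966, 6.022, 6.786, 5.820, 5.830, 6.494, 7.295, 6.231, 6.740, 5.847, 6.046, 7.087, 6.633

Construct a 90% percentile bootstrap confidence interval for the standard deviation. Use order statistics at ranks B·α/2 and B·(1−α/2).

(5.473, 7.295)

Sorted replicates: 5.473, 5.504, 5.737, 5.820, 5.830, 5.847, 5.854, 5.966, 6.022, 6.046, 6.081, 6.194, 6.231, 6.494, 6.633, 6.740, 6.786, 7.087, 7.295, 7.700
α = 0.10; lower rank = 20 × 0.050 = 1; upper rank = 20 × 0.950 = 19.
The 1st smallest replicate is 5.473; the 19th is 7.295.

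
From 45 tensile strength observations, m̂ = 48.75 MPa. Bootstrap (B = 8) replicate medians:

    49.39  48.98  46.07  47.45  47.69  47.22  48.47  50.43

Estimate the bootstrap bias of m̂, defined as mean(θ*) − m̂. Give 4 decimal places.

bias = −0.5375

mean(θ*) = (49.39 + 48.98 + 46.07 + 47.45 + 47.69 + 47.22 + 48.47 + 50.43) / 8 = 48.21250
bias = 48.21250 − 48.75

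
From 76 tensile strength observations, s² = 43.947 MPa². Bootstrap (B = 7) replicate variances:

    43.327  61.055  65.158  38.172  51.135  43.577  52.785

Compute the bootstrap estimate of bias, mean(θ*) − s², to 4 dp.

bias = +6.7971

mean(θ*) = (43.327 + 61.055 + 65.158 + 38.172 + 51.135 + 43.577 + 52.785) / 7 = 50.74414
bias = 50.74414 − 43.947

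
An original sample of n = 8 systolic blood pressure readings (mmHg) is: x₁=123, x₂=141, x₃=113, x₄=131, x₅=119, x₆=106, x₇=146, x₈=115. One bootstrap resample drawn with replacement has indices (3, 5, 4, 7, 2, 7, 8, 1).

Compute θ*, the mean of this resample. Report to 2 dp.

Resample values: 113, 119, 131, 146, 141, 146, 115, 123.
Mean = (113 + 119 + 131 + 146 + 141 + 146 + 115 + 123) / 8 = 1034.0 / 8 = 129.25

θ* = 129.25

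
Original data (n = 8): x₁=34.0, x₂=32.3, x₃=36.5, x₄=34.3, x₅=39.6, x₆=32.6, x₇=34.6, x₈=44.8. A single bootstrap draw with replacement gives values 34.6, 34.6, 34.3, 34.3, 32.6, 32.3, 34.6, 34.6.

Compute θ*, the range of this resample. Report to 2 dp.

θ* = 2.30

Range = 34.6 − 32.3 = 2.30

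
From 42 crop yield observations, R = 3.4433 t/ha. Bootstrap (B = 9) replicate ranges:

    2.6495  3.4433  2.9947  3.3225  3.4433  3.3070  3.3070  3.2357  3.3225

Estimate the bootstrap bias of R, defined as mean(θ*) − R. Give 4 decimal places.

mean(θ*) = (2.6495 + 3.4433 + 2.9947 + 3.3225 + 3.4433 + 3.3070 + 3.3070 + 3.2357 + 3.3225) / 9 = 3.22506
bias = 3.22506 − 3.4433

bias = −0.2182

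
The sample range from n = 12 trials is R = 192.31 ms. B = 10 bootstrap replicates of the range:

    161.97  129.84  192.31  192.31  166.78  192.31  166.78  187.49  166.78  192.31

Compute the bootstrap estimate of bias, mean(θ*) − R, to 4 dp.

bias = −17.4220

mean(θ*) = (161.97 + 129.84 + 192.31 + 192.31 + 166.78 + 192.31 + 166.78 + 187.49 + 166.78 + 192.31) / 10 = 174.88800
bias = 174.88800 − 192.31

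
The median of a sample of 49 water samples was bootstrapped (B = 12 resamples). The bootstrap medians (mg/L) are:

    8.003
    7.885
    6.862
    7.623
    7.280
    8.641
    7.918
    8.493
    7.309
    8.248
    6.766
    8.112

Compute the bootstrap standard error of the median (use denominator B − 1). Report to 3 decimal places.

Bootstrap SE is the standard deviation of the 12 replicate medians.
Mean of replicates: (8.003 + 7.885 + 6.862 + 7.623 + 7.280 + 8.641 + 7.918 + 8.493 + 7.309 + 8.248 + 6.766 + 8.112) / 12 = 93.1400 / 12 = 7.7617
Sum of squared deviations: (+0.2413)² + (+0.1233)² + (−0.8997)² + (−0.1387)² + (−0.4817)² + (+0.8793)² + (+0.1563)² + (+0.7313)² + (−0.4527)² + (+0.4863)² + (−0.9957)² + (+0.3503)² = 4.0221
Variance = 4.0221 / 11 = 0.3656
SE* = √0.3656

SE* = 0.605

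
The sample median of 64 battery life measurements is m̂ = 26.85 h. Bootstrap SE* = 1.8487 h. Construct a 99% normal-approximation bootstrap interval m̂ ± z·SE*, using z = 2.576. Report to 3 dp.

Margin = 2.576 × 1.8487 = 4.7623
Interval: 26.85 ± 4.7623

(22.088, 31.612)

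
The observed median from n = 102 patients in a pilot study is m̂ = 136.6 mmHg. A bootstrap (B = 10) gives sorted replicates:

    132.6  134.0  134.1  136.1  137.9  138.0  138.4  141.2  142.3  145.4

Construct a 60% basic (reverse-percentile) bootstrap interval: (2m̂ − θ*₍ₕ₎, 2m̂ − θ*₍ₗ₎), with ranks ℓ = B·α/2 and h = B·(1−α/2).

Percentile endpoints at ranks 2 and 8: θ*₍2₎ = 134.0, θ*₍8₎ = 141.2.
Basic interval reflects these around m̂:
  lower = 2 × 136.6 − 141.2 = 132.0
  upper = 2 × 136.6 − 134.0 = 139.2

(132.0, 139.2)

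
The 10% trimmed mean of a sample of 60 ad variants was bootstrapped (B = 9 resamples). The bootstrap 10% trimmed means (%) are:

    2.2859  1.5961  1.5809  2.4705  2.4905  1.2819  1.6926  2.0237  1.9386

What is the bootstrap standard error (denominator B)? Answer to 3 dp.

Bootstrap SE is the standard deviation of the 9 replicate 10% trimmed means.
Mean of replicates: (2.2859 + 1.5961 + 1.5809 + 2.4705 + 2.4905 + 1.2819 + 1.6926 + 2.0237 + 1.9386) / 9 = 17.36070 / 9 = 1.92897
Sum of squared deviations: (+0.35693)² + (−0.33287)² + (−0.34807)² + (+0.54153)² + (+0.56153)² + (−0.64707)² + (−0.23637)² + (+0.09473)² + (+0.00963)² = 1.45156
Variance = 1.45156 / 9 = 0.16128
SE* = √0.16128

SE* = 0.402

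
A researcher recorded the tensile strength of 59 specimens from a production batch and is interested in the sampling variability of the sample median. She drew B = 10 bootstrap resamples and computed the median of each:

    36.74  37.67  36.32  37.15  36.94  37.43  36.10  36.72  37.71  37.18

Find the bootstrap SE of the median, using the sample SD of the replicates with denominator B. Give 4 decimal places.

Bootstrap SE is the standard deviation of the 10 replicate medians.
Mean of replicates: (36.74 + 37.67 + 36.32 + 37.15 + 36.94 + 37.43 + 36.10 + 36.72 + 37.71 + 37.18) / 10 = 369.96000 / 10 = 36.99600
Sum of squared deviations: (−0.25600)² + (+0.67400)² + (−0.67600)² + (+0.15400)² + (−0.05600)² + (+0.43400)² + (−0.89600)² + (−0.27600)² + (+0.71400)² + (+0.18400)² = 2.61464
Variance = 2.61464 / 10 = 0.26146
SE* = √0.26146

SE* = 0.5113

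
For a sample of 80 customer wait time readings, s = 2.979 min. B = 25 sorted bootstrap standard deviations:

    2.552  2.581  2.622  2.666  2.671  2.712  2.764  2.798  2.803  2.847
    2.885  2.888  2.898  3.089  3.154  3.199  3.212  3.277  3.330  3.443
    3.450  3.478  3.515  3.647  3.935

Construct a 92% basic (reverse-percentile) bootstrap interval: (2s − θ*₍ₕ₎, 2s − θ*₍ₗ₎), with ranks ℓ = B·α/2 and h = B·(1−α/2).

(2.311, 3.406)

Percentile endpoints at ranks 1 and 24: θ*₍1₎ = 2.552, θ*₍24₎ = 3.647.
Basic interval reflects these around s:
  lower = 2 × 2.979 − 3.647 = 2.311
  upper = 2 × 2.979 − 2.552 = 3.406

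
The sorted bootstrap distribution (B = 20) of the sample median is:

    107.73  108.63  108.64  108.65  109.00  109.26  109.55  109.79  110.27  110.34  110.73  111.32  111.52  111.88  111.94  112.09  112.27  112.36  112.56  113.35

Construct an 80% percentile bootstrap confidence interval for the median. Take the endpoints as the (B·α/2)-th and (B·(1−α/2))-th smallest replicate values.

(108.63, 112.36)

α = 0.20; lower rank = 20 × 0.100 = 2; upper rank = 20 × 0.900 = 18.
The 2nd smallest replicate is 108.63; the 18th is 112.36.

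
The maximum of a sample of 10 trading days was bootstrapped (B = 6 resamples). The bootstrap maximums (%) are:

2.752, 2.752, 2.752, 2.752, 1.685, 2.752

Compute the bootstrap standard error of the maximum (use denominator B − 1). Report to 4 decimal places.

SE* = 0.4356

Bootstrap SE is the standard deviation of the 6 replicate maximums.
Mean of replicates: (2.752 + 2.752 + 2.752 + 2.752 + 1.685 + 2.752) / 6 = 15.44500 / 6 = 2.57417
Sum of squared deviations: (+0.17783)² + (+0.17783)² + (+0.17783)² + (+0.17783)² + (−0.88917)² + (+0.17783)² = 0.94874
Variance = 0.94874 / 5 = 0.18975
SE* = √0.18975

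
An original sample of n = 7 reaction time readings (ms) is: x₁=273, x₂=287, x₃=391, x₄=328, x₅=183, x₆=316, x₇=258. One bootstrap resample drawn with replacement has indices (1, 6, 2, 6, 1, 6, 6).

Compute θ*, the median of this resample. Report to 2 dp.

Resample values: 273, 316, 287, 316, 273, 316, 316.
Sorted: 273, 273, 287, 316, 316, 316, 316
Median = middle value = 316.00

θ* = 316.00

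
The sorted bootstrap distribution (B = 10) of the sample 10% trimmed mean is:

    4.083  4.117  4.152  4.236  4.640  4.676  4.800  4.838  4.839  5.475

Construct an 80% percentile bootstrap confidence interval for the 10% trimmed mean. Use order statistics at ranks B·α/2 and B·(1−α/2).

α = 0.20; lower rank = 10 × 0.100 = 1; upper rank = 10 × 0.900 = 9.
The 1st smallest replicate is 4.083; the 9th is 4.839.

(4.083, 4.839)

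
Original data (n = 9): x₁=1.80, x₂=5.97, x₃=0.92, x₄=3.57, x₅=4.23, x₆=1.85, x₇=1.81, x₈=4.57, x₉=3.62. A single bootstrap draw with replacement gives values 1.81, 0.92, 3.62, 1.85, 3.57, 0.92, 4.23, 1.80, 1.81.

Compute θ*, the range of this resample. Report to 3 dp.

Range = 4.23 − 0.92 = 3.310

θ* = 3.310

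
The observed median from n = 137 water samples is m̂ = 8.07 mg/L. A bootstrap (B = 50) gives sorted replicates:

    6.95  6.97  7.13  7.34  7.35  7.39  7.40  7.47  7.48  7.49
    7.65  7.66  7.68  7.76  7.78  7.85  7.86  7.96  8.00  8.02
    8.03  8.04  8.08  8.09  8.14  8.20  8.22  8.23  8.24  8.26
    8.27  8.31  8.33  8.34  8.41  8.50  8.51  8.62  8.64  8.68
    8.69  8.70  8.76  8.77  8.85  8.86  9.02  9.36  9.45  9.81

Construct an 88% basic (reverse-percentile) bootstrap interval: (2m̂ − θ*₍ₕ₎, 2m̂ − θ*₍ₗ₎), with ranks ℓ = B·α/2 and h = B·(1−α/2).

(7.12, 9.01)

Percentile endpoints at ranks 3 and 47: θ*₍3₎ = 7.13, θ*₍47₎ = 9.02.
Basic interval reflects these around m̂:
  lower = 2 × 8.07 − 9.02 = 7.12
  upper = 2 × 8.07 − 7.13 = 9.01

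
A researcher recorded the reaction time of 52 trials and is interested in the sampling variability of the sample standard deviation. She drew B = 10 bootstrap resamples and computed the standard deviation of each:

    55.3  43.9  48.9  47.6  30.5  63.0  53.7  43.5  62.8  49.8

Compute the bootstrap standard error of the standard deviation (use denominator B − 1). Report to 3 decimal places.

Bootstrap SE is the standard deviation of the 10 replicate standard deviations.
Mean of replicates: (55.3 + 43.9 + 48.9 + 47.6 + 30.5 + 63.0 + 53.7 + 43.5 + 62.8 + 49.8) / 10 = 499.0000 / 10 = 49.9000
Sum of squared deviations: (+5.4000)² + (−6.0000)² + (−1.0000)² + (−2.3000)² + (−19.4000)² + (+13.1000)² + (+3.8000)² + (−6.4000)² + (+12.9000)² + (−0.1000)² = 841.2400
Variance = 841.2400 / 9 = 93.4711
SE* = √93.4711

SE* = 9.668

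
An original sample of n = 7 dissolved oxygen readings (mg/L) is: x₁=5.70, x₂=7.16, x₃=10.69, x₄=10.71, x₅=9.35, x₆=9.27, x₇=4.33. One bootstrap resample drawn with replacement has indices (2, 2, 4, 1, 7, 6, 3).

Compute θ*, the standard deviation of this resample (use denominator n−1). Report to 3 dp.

θ* = 2.457

Resample values: 7.16, 7.16, 10.71, 5.70, 4.33, 9.27, 10.69.
Mean = 7.8600; sum of squared deviations = 36.2260
s² = 36.2260 / 6 = 6.0377
s = √6.0377 = 2.457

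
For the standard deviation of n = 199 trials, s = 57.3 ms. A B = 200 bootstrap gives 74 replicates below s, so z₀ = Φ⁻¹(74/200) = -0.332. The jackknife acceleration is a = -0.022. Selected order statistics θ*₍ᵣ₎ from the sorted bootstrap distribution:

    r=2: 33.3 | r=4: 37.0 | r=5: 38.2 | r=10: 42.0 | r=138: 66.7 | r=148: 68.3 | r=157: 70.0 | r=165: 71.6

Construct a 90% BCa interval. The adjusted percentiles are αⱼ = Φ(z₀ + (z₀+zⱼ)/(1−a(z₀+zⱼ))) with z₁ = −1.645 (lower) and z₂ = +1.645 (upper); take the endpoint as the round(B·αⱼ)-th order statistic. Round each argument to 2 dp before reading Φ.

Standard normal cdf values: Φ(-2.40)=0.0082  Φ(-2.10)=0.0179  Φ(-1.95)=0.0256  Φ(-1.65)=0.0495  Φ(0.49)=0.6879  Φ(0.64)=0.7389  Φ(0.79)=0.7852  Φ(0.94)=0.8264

(33.3, 71.6)

Lower: z₀ + z₁ = -0.332 + (-1.645) = -1.977; 1 − a(z₀+z₁) = 1 − (-0.022)(-1.977) = 0.9565; argument = -0.332 + (-1.977)/0.9565 = -2.3989 → -2.40.
α₁ = Φ(-2.40) = 0.0082; rank = round(200 × 0.0082) = 2; θ*₍2₎ = 33.3.
Upper: z₀ + z₂ = 1.313; 1 − a(z₀+z₂) = 1.0289; argument = 0.9441 → 0.94; α₂ = 0.8264; rank = 165; θ*₍165₎ = 71.6.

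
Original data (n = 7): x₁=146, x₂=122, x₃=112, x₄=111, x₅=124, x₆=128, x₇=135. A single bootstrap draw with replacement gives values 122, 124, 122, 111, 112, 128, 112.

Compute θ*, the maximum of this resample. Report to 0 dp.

Maximum = 128

θ* = 128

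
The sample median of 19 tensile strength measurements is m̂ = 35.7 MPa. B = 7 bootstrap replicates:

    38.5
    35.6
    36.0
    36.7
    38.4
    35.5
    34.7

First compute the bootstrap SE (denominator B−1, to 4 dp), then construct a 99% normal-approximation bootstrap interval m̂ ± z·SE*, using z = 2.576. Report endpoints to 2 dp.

(31.92, 39.48)

Mean of replicates = 36.4857; sum of squared deviations = 12.9486; SE* = √(12.9486/6) = 1.4690
Margin = 2.576 × 1.4690 = 3.784
Interval: 35.7 ± 3.784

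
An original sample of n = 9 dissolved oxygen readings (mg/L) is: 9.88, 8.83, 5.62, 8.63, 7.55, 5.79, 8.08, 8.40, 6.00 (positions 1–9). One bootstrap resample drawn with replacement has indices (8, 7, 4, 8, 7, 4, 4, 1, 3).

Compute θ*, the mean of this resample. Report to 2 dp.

θ* = 8.26

Resample values: 8.40, 8.08, 8.63, 8.40, 8.08, 8.63, 8.63, 9.88, 5.62.
Mean = (8.40 + 8.08 + 8.63 + 8.40 + 8.08 + 8.63 + 8.63 + 9.88 + 5.62) / 9 = 74.350 / 9 = 8.26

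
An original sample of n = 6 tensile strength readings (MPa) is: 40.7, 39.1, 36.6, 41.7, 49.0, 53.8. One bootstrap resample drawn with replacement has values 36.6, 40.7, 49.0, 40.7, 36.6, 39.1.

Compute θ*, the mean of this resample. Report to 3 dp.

θ* = 40.450

Mean = (36.6 + 40.7 + 49.0 + 40.7 + 36.6 + 39.1) / 6 = 242.70 / 6 = 40.450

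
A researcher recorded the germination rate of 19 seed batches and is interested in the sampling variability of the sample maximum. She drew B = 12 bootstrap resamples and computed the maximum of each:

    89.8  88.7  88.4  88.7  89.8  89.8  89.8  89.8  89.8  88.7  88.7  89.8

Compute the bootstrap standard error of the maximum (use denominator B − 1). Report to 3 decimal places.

Bootstrap SE is the standard deviation of the 12 replicate maximums.
Mean of replicates: (89.8 + 88.7 + 88.4 + 88.7 + 89.8 + 89.8 + 89.8 + 89.8 + 89.8 + 88.7 + 88.7 + 89.8) / 12 = 1071.8000 / 12 = 89.3167
Sum of squared deviations: (+0.4833)² + (−0.6167)² + (−0.9167)² + (−0.6167)² + (+0.4833)² + (+0.4833)² + (+0.4833)² + (+0.4833)² + (+0.4833)² + (−0.6167)² + (−0.6167)² + (+0.4833)² = 3.9967
Variance = 3.9967 / 11 = 0.3633
SE* = √0.3633

SE* = 0.603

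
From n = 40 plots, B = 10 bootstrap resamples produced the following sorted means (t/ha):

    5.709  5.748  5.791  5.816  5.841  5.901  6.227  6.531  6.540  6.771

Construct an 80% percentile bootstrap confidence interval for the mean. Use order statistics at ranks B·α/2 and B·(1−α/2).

(5.709, 6.540)

α = 0.20; lower rank = 10 × 0.100 = 1; upper rank = 10 × 0.900 = 9.
The 1st smallest replicate is 5.709; the 9th is 6.540.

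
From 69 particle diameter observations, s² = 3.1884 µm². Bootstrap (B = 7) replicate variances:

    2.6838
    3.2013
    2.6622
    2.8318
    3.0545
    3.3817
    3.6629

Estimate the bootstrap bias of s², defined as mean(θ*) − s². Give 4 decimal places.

mean(θ*) = (2.6838 + 3.2013 + 2.6622 + 2.8318 + 3.0545 + 3.3817 + 3.6629) / 7 = 3.06831
bias = 3.06831 − 3.1884

bias = −0.1201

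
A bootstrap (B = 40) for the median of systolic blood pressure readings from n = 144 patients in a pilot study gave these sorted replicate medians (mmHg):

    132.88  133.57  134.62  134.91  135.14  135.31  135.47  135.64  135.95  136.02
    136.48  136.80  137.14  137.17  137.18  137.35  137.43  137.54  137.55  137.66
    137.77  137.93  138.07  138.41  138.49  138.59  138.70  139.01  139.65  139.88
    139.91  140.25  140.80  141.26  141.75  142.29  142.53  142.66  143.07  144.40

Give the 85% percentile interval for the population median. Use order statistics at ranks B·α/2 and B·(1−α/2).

(134.62, 142.53)

α = 0.15; lower rank = 40 × 0.075 = 3; upper rank = 40 × 0.925 = 37.
The 3rd smallest replicate is 134.62; the 37th is 142.53.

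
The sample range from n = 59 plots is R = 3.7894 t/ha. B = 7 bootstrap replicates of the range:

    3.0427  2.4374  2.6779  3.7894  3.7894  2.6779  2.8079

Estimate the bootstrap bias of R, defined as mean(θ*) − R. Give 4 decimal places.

bias = −0.7576

mean(θ*) = (3.0427 + 2.4374 + 2.6779 + 3.7894 + 3.7894 + 2.6779 + 2.8079) / 7 = 3.03180
bias = 3.03180 − 3.7894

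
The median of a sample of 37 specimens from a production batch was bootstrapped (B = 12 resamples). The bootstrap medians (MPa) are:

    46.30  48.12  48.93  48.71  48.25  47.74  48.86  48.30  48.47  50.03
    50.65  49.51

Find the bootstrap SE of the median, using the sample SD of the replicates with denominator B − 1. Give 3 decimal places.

SE* = 1.117

Bootstrap SE is the standard deviation of the 12 replicate medians.
Mean of replicates: (46.30 + 48.12 + 48.93 + 48.71 + 48.25 + 47.74 + 48.86 + 48.30 + 48.47 + 50.03 + 50.65 + 49.51) / 12 = 583.8700 / 12 = 48.6558
Sum of squared deviations: (−2.3558)² + (−0.5358)² + (+0.2742)² + (+0.0542)² + (−0.4058)² + (−0.9158)² + (+0.2042)² + (−0.3558)² + (−0.1858)² + (+1.3742)² + (+1.9942)² + (+0.8542)² = 13.7161
Variance = 13.7161 / 11 = 1.2469
SE* = √1.2469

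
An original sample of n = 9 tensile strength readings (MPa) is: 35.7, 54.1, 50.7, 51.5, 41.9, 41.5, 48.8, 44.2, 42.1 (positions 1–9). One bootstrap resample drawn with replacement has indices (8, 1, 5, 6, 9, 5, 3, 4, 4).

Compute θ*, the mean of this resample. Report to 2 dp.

Resample values: 44.2, 35.7, 41.9, 41.5, 42.1, 41.9, 50.7, 51.5, 51.5.
Mean = (44.2 + 35.7 + 41.9 + 41.5 + 42.1 + 41.9 + 50.7 + 51.5 + 51.5) / 9 = 401.00 / 9 = 44.56

θ* = 44.56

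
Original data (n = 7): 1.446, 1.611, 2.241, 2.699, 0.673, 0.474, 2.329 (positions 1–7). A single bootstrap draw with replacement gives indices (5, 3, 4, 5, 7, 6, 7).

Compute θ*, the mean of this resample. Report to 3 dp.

θ* = 1.631

Resample values: 0.673, 2.241, 2.699, 0.673, 2.329, 0.474, 2.329.
Mean = (0.673 + 2.241 + 2.699 + 0.673 + 2.329 + 0.474 + 2.329) / 7 = 11.4180 / 7 = 1.631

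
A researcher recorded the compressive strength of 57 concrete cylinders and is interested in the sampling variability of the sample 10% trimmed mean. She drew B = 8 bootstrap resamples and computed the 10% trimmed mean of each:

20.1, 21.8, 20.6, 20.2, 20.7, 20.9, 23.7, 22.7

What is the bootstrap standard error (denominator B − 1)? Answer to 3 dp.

SE* = 1.288

Bootstrap SE is the standard deviation of the 8 replicate 10% trimmed means.
Mean of replicates: (20.1 + 21.8 + 20.6 + 20.2 + 20.7 + 20.9 + 23.7 + 22.7) / 8 = 170.7000 / 8 = 21.3375
Sum of squared deviations: (−1.2375)² + (+0.4625)² + (−0.7375)² + (−1.1375)² + (−0.6375)² + (−0.4375)² + (+2.3625)² + (+1.3625)² = 11.6187
Variance = 11.6187 / 7 = 1.6598
SE* = √1.6598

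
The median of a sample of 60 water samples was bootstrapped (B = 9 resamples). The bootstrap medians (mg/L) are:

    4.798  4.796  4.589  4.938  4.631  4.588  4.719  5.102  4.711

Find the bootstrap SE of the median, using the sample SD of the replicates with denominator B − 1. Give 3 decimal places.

Bootstrap SE is the standard deviation of the 9 replicate medians.
Mean of replicates: (4.798 + 4.796 + 4.589 + 4.938 + 4.631 + 4.588 + 4.719 + 5.102 + 4.711) / 9 = 42.8720 / 9 = 4.7636
Sum of squared deviations: (+0.0344)² + (+0.0324)² + (−0.1746)² + (+0.1744)² + (−0.1326)² + (−0.1756)² + (−0.0446)² + (+0.3384)² + (−0.0526)² = 0.2308
Variance = 0.2308 / 8 = 0.0289
SE* = √0.0289

SE* = 0.170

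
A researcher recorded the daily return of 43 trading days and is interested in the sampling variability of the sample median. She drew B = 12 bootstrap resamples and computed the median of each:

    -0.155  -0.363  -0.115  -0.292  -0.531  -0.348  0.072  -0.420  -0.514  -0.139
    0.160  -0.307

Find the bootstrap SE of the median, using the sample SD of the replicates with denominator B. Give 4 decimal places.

Bootstrap SE is the standard deviation of the 12 replicate medians.
Mean of replicates: ((-0.155) + (-0.363) + (-0.115) + (-0.292) + (-0.531) + (-0.348) + 0.072 + (-0.420) + (-0.514) + (-0.139) + 0.160 + (-0.307)) / 12 = -2.95200 / 12 = -0.24600
Sum of squared deviations: (+0.09100)² + (−0.11700)² + (+0.13100)² + (−0.04600)² + (−0.28500)² + (−0.10200)² + (+0.31800)² + (−0.17400)² + (−0.26800)² + (+0.10700)² + (+0.40600)² + (−0.06100)² = 0.51611
Variance = 0.51611 / 12 = 0.04301
SE* = √0.04301

SE* = 0.2074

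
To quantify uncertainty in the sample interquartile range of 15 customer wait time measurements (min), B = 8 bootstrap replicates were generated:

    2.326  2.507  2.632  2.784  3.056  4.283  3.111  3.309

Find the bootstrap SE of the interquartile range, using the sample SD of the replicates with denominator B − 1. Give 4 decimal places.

SE* = 0.6137

Bootstrap SE is the standard deviation of the 8 replicate interquartile ranges.
Mean of replicates: (2.326 + 2.507 + 2.632 + 2.784 + 3.056 + 4.283 + 3.111 + 3.309) / 8 = 24.00800 / 8 = 3.00100
Sum of squared deviations: (−0.67500)² + (−0.49400)² + (−0.36900)² + (−0.21700)² + (+0.05500)² + (+1.28200)² + (+0.11000)² + (+0.30800)² = 2.63642
Variance = 2.63642 / 7 = 0.37663
SE* = √0.37663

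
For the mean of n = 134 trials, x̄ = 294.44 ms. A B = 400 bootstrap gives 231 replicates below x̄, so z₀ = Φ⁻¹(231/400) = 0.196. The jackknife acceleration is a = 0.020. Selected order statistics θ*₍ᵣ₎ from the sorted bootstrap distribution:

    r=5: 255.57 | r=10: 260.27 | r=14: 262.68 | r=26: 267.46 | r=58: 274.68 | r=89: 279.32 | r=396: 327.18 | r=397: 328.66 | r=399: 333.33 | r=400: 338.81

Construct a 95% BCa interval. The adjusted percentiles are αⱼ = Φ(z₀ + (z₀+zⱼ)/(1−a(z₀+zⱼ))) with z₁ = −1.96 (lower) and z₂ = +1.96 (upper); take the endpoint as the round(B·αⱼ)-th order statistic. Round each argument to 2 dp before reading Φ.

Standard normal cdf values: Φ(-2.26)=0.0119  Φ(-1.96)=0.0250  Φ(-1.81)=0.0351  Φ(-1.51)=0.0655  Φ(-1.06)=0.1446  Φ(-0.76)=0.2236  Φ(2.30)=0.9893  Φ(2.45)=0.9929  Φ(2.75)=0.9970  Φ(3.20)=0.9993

Lower: z₀ + z₁ = 0.196 + (-1.960) = -1.764; 1 − a(z₀+z₁) = 1 − (0.020)(-1.764) = 1.0353; argument = 0.196 + (-1.764)/1.0353 = -1.5079 → -1.51.
α₁ = Φ(-1.51) = 0.0655; rank = round(400 × 0.0655) = 26; θ*₍26₎ = 267.46.
Upper: z₀ + z₂ = 2.156; 1 − a(z₀+z₂) = 0.9569; argument = 2.4492 → 2.45; α₂ = 0.9929; rank = 397; θ*₍397₎ = 328.66.

(267.46, 328.66)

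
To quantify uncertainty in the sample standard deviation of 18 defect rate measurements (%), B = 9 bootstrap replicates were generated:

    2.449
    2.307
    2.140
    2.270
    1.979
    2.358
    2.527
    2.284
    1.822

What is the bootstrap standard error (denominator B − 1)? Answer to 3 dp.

Bootstrap SE is the standard deviation of the 9 replicate standard deviations.
Mean of replicates: (2.449 + 2.307 + 2.140 + 2.270 + 1.979 + 2.358 + 2.527 + 2.284 + 1.822) / 9 = 20.1360 / 9 = 2.2373
Sum of squared deviations: (+0.2117)² + (+0.0697)² + (−0.0973)² + (+0.0327)² + (−0.2583)² + (+0.1207)² + (+0.2897)² + (+0.0467)² + (−0.4153)² = 0.4001
Variance = 0.4001 / 8 = 0.0500
SE* = √0.0500

SE* = 0.224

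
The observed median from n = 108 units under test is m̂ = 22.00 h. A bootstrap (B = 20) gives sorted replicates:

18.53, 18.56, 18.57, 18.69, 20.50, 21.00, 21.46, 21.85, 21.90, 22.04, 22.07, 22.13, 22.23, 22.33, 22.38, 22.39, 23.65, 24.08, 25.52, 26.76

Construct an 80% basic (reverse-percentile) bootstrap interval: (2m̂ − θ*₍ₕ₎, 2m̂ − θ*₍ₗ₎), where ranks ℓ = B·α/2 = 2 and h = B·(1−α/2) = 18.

Percentile endpoints at ranks 2 and 18: θ*₍2₎ = 18.56, θ*₍18₎ = 24.08.
Basic interval reflects these around m̂:
  lower = 2 × 22.00 − 24.08 = 19.92
  upper = 2 × 22.00 − 18.56 = 25.44

(19.92, 25.44)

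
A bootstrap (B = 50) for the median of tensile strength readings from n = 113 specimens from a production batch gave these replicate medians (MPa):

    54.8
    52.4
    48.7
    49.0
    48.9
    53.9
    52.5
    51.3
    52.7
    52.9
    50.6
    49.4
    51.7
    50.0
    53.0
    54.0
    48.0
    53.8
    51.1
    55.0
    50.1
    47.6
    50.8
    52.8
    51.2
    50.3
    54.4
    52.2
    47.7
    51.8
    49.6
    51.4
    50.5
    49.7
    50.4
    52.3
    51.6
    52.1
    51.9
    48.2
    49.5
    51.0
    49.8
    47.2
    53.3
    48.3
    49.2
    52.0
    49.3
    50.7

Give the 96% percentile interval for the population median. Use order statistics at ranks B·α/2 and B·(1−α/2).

Sorted replicates: 47.2, 47.6, 47.7, 48.0, 48.2, 48.3, 48.7, 48.9, 49.0, 49.2, 49.3, 49.4, 49.5, 49.6, 49.7, 49.8, 50.0, 50.1, 50.3, 50.4, 50.5, 50.6, 50.7, 50.8, 51.0, 51.1, 51.2, 51.3, 51.4, 51.6, 51.7, 51.8, 51.9, 52.0, 52.1, 52.2, 52.3, 52.4, 52.5, 52.7, 52.8, 52.9, 53.0, 53.3, 53.8, 53.9, 54.0, 54.4, 54.8, 55.0
α = 0.04; lower rank = 50 × 0.020 = 1; upper rank = 50 × 0.980 = 49.
The 1st smallest replicate is 47.2; the 49th is 54.8.

(47.2, 54.8)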